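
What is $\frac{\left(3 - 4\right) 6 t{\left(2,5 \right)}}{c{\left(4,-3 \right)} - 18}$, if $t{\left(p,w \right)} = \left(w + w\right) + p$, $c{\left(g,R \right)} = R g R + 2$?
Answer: $- \frac{18}{5} \approx -3.6$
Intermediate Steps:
$c{\left(g,R \right)} = 2 + g R^{2}$ ($c{\left(g,R \right)} = g R^{2} + 2 = 2 + g R^{2}$)
$t{\left(p,w \right)} = p + 2 w$ ($t{\left(p,w \right)} = 2 w + p = p + 2 w$)
$\frac{\left(3 - 4\right) 6 t{\left(2,5 \right)}}{c{\left(4,-3 \right)} - 18} = \frac{\left(3 - 4\right) 6 \left(2 + 2 \cdot 5\right)}{\left(2 + 4 \left(-3\right)^{2}\right) - 18} = \frac{\left(-1\right) 6 \left(2 + 10\right)}{\left(2 + 4 \cdot 9\right) - 18} = \frac{\left(-6\right) 12}{\left(2 + 36\right) - 18} = - \frac{72}{38 - 18} = - \frac{72}{20} = \left(-72\right) \frac{1}{20} = - \frac{18}{5}$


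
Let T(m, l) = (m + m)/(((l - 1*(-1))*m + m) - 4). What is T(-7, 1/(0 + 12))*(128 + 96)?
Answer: 37632/223 ≈ 168.75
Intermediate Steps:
T(m, l) = 2*m/(-4 + m + m*(1 + l)) (T(m, l) = (2*m)/(((l + 1)*m + m) - 4) = (2*m)/(((1 + l)*m + m) - 4) = (2*m)/((m*(1 + l) + m) - 4) = (2*m)/((m + m*(1 + l)) - 4) = (2*m)/(-4 + m + m*(1 + l)) = 2*m/(-4 + m + m*(1 + l)))
T(-7, 1/(0 + 12))*(128 + 96) = (2*(-7)/(-4 + 2*(-7) - 7/(0 + 12)))*(128 + 96) = (2*(-7)/(-4 - 14 - 7/12))*224 = (2*(-7)/(-223/12))*224 = (2*(-7)*(-12/223))*224 = (168/223)*224 = 37632/223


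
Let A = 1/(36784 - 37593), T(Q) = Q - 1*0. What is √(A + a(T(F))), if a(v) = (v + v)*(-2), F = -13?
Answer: √34032203/809 ≈ 7.2110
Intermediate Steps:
T(Q) = Q (T(Q) = Q + 0 = Q)
A = -1/809 (A = 1/(-809) = -1/809 ≈ -0.0012361)
a(v) = -4*v (a(v) = (2*v)*(-2) = -4*v)
√(A + a(T(F))) = √(-1/809 - 4*(-13)) = √(-1/809 + 52) = √(42067/809) = √34032203/809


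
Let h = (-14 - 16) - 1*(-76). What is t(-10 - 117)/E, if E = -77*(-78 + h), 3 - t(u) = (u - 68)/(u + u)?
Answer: 81/89408 ≈ 0.00090596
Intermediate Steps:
h = 46 (h = -30 + 76 = 46)
t(u) = 3 - (-68 + u)/(2*u) (t(u) = 3 - (u - 68)/(u + u) = 3 - (-68 + u)/(2*u))
E = 2464 (E = -77*(-78 + 46) = -77*(-32) = 2464)
t(-10 - 117)/E = (5/2 + 34/(-10 - 117))/2464 = (5/2 + 34/(-127))*(1/2464) = (5/2 + 34*(-1/127))*(1/2464) = (5/2 - 34/127)*(1/2464) = (567/254)*(1/2464) = 81/89408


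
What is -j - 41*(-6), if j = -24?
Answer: 270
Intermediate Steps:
-j - 41*(-6) = -1*(-24) - 41*(-6) = 24 + 246 = 270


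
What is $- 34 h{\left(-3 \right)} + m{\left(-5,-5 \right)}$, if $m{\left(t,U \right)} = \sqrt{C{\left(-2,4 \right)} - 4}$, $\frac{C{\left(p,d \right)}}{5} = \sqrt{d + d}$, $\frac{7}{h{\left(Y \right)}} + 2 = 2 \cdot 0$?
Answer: $119 + \sqrt{-4 + 10 \sqrt{2}} \approx 122.18$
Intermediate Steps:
$h{\left(Y \right)} = - \frac{7}{2}$ ($h{\left(Y \right)} = \frac{7}{-2 + 2 \cdot 0} = \frac{7}{-2 + 0} = \frac{7}{-2} = 7 \left(- \frac{1}{2}\right) = - \frac{7}{2}$)
$C{\left(p,d \right)} = 5 \sqrt{2} \sqrt{d}$ ($C{\left(p,d \right)} = 5 \sqrt{d + d} = 5 \sqrt{2 d} = 5 \sqrt{2} \sqrt{d}$)
$m{\left(t,U \right)} = \sqrt{-4 + 10 \sqrt{2}}$ ($m{\left(t,U \right)} = \sqrt{5 \sqrt{2} \sqrt{4} - 4} = \sqrt{5 \sqrt{2} \cdot 2 - 4} = \sqrt{10 \sqrt{2} - 4} = \sqrt{-4 + 10 \sqrt{2}}$)
$- 34 h{\left(-3 \right)} + m{\left(-5,-5 \right)} = \left(-34\right) \left(- \frac{7}{2}\right) + \sqrt{-4 + 10 \sqrt{2}} = 119 + \sqrt{-4 + 10 \sqrt{2}}$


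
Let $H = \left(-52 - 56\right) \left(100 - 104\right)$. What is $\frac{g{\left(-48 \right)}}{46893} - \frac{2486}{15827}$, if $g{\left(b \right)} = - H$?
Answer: $- \frac{839546}{5048813} \approx -0.16629$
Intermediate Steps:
$H = 432$ ($H = \left(-108\right) \left(-4\right) = 432$)
$g{\left(b \right)} = -432$ ($g{\left(b \right)} = \left(-1\right) 432 = -432$)
$\frac{g{\left(-48 \right)}}{46893} - \frac{2486}{15827} = - \frac{432}{46893} - \frac{2486}{15827} = \left(-432\right) \frac{1}{46893} - \frac{2486}{15827} = - \frac{144}{15631} - \frac{2486}{15827} = - \frac{839546}{5048813}$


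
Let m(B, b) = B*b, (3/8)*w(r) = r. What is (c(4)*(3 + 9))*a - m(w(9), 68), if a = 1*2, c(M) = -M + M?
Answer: -1632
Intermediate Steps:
w(r) = 8*r/3
c(M) = 0
a = 2
(c(4)*(3 + 9))*a - m(w(9), 68) = (0*(3 + 9))*2 - (8/3)*9*68 = (0*12)*2 - 24*68 = 0*2 - 1*1632 = 0 - 1632 = -1632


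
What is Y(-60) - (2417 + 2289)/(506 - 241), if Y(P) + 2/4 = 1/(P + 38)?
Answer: -53356/2915 ≈ -18.304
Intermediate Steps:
Y(P) = -½ + 1/(38 + P) (Y(P) = -½ + 1/(P + 38) = -½ + 1/(38 + P))
Y(-60) - (2417 + 2289)/(506 - 241) = (-36 - 1*(-60))/(2*(38 - 60)) - (2417 + 2289)/(506 - 241) = (½)*(-36 + 60)/(-22) - 4706/265 = (½)*(-1/22)*24 - 4706/265 = -6/11 - 1*4706/265 = -6/11 - 4706/265 = -53356/2915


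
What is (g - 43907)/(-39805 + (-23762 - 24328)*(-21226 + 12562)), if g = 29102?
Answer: -2961/83322391 ≈ -3.5537e-5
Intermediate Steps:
(g - 43907)/(-39805 + (-23762 - 24328)*(-21226 + 12562)) = (29102 - 43907)/(-39805 + (-23762 - 24328)*(-21226 + 12562)) = -14805/(-39805 - 48090*(-8664)) = -14805/(-39805 + 416651760) = -14805/416611955 = -14805*1/416611955 = -2961/83322391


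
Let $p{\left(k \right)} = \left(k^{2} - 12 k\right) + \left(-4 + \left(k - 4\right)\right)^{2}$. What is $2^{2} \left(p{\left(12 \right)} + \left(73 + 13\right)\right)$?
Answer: $408$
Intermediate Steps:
$p{\left(k \right)} = k^{2} + \left(-8 + k\right)^{2} - 12 k$ ($p{\left(k \right)} = \left(k^{2} - 12 k\right) + \left(-4 + \left(-4 + k\right)\right)^{2} = \left(k^{2} - 12 k\right) + \left(-8 + k\right)^{2} = k^{2} + \left(-8 + k\right)^{2} - 12 k$)
$2^{2} \left(p{\left(12 \right)} + \left(73 + 13\right)\right) = 2^{2} \left(\left(64 - 336 + 2 \cdot 12^{2}\right) + \left(73 + 13\right)\right) = 4 \left(\left(64 - 336 + 2 \cdot 144\right) + 86\right) = 4 \left(\left(64 - 336 + 288\right) + 86\right) = 4 \left(16 + 86\right) = 4 \cdot 102 = 408$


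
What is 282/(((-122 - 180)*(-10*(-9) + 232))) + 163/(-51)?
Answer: -7932577/2479722 ≈ -3.1990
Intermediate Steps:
282/(((-122 - 180)*(-10*(-9) + 232))) + 163/(-51) = 282/((-302*(90 + 232))) + 163*(-1/51) = 282/((-302*322)) - 163/51 = 282/(-97244) - 163/51 = 282*(-1/97244) - 163/51 = -141/48622 - 163/51 = -7932577/2479722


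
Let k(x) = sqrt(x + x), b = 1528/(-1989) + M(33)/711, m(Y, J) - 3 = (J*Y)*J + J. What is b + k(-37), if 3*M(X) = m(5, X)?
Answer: 283055/157131 + I*sqrt(74) ≈ 1.8014 + 8.6023*I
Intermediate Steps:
m(Y, J) = 3 + J + Y*J**2 (m(Y, J) = 3 + ((J*Y)*J + J) = 3 + (Y*J**2 + J) = 3 + (J + Y*J**2) = 3 + J + Y*J**2)
M(X) = 1 + X/3 + 5*X**2/3 (M(X) = (3 + X + 5*X**2)/3 = 1 + X/3 + 5*X**2/3)
b = 283055/157131 (b = 1528/(-1989) + (1 + (1/3)*33 + (5/3)*33**2)/711 = 1528*(-1/1989) + (1 + 11 + (5/3)*1089)*(1/711) = -1528/1989 + (1 + 11 + 1815)*(1/711) = -1528/1989 + 1827*(1/711) = -1528/1989 + 203/79 = 283055/157131 ≈ 1.8014)
k(x) = sqrt(2)*sqrt(x) (k(x) = sqrt(2*x) = sqrt(2)*sqrt(x))
b + k(-37) = 283055/157131 + sqrt(2)*sqrt(-37) = 283055/157131 + sqrt(2)*(I*sqrt(37)) = 283055/157131 + I*sqrt(74)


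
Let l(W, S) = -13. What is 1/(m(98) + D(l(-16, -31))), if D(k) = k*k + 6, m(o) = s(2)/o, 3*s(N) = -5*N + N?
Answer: 147/25721 ≈ 0.0057152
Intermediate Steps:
s(N) = -4*N/3 (s(N) = (-5*N + N)/3 = (-4*N)/3 = -4*N/3)
m(o) = -8/(3*o) (m(o) = (-4/3*2)/o = -8/(3*o))
D(k) = 6 + k² (D(k) = k² + 6 = 6 + k²)
1/(m(98) + D(l(-16, -31))) = 1/(-8/3/98 + (6 + (-13)²)) = 1/(-8/3*1/98 + (6 + 169)) = 1/(-4/147 + 175) = 1/(25721/147) = 147/25721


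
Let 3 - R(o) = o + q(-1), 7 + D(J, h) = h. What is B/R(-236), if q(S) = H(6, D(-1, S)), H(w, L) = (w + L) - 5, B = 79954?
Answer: 39977/123 ≈ 325.02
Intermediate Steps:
D(J, h) = -7 + h
H(w, L) = -5 + L + w (H(w, L) = (L + w) - 5 = -5 + L + w)
q(S) = -6 + S (q(S) = -5 + (-7 + S) + 6 = -6 + S)
R(o) = 10 - o (R(o) = 3 - (o + (-6 - 1)) = 3 - (o - 7) = 3 - (-7 + o) = 3 + (7 - o) = 10 - o)
B/R(-236) = 79954/(10 - 1*(-236)) = 79954/(10 + 236) = 79954/246 = 79954*(1/246) = 39977/123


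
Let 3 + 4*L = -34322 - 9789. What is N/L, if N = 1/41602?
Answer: -1/458807657 ≈ -2.1796e-9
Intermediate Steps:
L = -22057/2 (L = -3/4 + (-34322 - 9789)/4 = -3/4 + (1/4)*(-44111) = -3/4 - 44111/4 = -22057/2 ≈ -11029.)
N = 1/41602 ≈ 2.4037e-5
N/L = 1/(41602*(-22057/2)) = (1/41602)*(-2/22057) = -1/458807657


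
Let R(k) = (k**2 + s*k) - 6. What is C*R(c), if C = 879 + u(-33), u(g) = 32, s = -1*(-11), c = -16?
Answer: 67414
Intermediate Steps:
s = 11
R(k) = -6 + k**2 + 11*k (R(k) = (k**2 + 11*k) - 6 = -6 + k**2 + 11*k)
C = 911 (C = 879 + 32 = 911)
C*R(c) = 911*(-6 + (-16)**2 + 11*(-16)) = 911*(-6 + 256 - 176) = 911*74 = 67414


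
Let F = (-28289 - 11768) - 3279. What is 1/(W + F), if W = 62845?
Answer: 1/19509 ≈ 5.1258e-5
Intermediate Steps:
F = -43336 (F = -40057 - 3279 = -43336)
1/(W + F) = 1/(62845 - 43336) = 1/19509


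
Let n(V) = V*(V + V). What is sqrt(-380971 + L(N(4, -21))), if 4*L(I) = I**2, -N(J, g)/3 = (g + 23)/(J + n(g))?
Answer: I*sqrt(299060711107)/886 ≈ 617.23*I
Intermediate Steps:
n(V) = 2*V**2 (n(V) = V*(2*V) = 2*V**2)
N(J, g) = -3*(23 + g)/(J + 2*g**2) (N(J, g) = -3*(g + 23)/(J + 2*g**2) = -3*(23 + g)/(J + 2*g**2))
L(I) = I**2/4
sqrt(-380971 + L(N(4, -21))) = sqrt(-380971 + (3*(-23 - 1*(-21))/(4 + 2*(-21)**2))**2/4) = sqrt(-380971 + (3*(-23 + 21)/(4 + 2*441))**2/4) = sqrt(-380971 + (3*(-2)/(4 + 882))**2/4) = sqrt(-380971 + (3*(-2)/886)**2/4) = sqrt(-380971 + (3*(1/886)*(-2))**2/4) = sqrt(-380971 + (-3/443)**2/4) = sqrt(-380971 + (1/4)*(9/196249)) = sqrt(-380971 + 9/784996) = sqrt(-299060711107/784996) = I*sqrt(299060711107)/886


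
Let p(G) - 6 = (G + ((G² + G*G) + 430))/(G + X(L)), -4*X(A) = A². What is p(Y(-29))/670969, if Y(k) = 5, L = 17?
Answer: -326/180490661 ≈ -1.8062e-6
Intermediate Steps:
X(A) = -A²/4
p(G) = 6 + (430 + G + 2*G²)/(-289/4 + G) (p(G) = 6 + (G + ((G² + G*G) + 430))/(G - ¼*17²) = 6 + (G + ((G² + G²) + 430))/(G - ¼*289) = 6 + (G + (2*G² + 430))/(G - 289/4) = 6 + (G + (430 + 2*G²))/(-289/4 + G) = 6 + (430 + G + 2*G²)/(-289/4 + G))
p(Y(-29))/670969 = (2*(-7 + 4*5² + 14*5)/(-289 + 4*5))/670969 = (2*(-7 + 4*25 + 70)/(-289 + 20))*(1/670969) = (2*(-7 + 100 + 70)/(-269))*(1/670969) = (2*(-1/269)*163)*(1/670969) = -326/269*1/670969 = -326/180490661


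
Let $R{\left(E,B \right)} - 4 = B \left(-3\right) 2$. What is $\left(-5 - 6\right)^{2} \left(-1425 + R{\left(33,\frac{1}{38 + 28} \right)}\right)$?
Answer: $-171952$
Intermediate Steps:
$R{\left(E,B \right)} = 4 - 6 B$ ($R{\left(E,B \right)} = 4 + B \left(-3\right) 2 = 4 + - 3 B 2 = 4 - 6 B$)
$\left(-5 - 6\right)^{2} \left(-1425 + R{\left(33,\frac{1}{38 + 28} \right)}\right) = \left(-5 - 6\right)^{2} \left(-1425 + \left(4 - \frac{6}{38 + 28}\right)\right) = \left(-11\right)^{2} \left(-1425 + \left(4 - \frac{6}{66}\right)\right) = 121 \left(-1425 + \left(4 - \frac{1}{11}\right)\right) = 121 \left(-1425 + \frac{43}{11}\right) = 121 \left(- \frac{15632}{11}\right) = -171952$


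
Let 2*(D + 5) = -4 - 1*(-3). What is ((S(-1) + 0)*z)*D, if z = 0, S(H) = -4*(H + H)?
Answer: 0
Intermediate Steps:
S(H) = -8*H
D = -11/2 (D = -5 + (-4 - 1*(-3))/2 = -5 + (-4 + 3)/2 = -5 + (1/2)*(-1) = -5 - 1/2 = -11/2 ≈ -5.5000)
((S(-1) + 0)*z)*D = ((-8*(-1) + 0)*0)*(-11/2) = ((8 + 0)*0)*(-11/2) = (8*0)*(-11/2) = 0*(-11/2) = 0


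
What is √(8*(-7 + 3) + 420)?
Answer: 2*√97 ≈ 19.698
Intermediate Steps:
√(8*(-7 + 3) + 420) = √(8*(-4) + 420) = √(-32 + 420) = √388 = 2*√97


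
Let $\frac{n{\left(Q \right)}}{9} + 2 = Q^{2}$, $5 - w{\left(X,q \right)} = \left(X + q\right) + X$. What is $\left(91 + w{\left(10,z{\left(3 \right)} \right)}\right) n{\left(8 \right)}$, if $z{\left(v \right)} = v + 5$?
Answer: $37944$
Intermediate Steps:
$z{\left(v \right)} = 5 + v$
$w{\left(X,q \right)} = 5 - q - 2 X$ ($w{\left(X,q \right)} = 5 - \left(\left(X + q\right) + X\right) = 5 - \left(q + 2 X\right) = 5 - q - 2 X$)
$n{\left(Q \right)} = -18 + 9 Q^{2}$
$\left(91 + w{\left(10,z{\left(3 \right)} \right)}\right) n{\left(8 \right)} = \left(91 - 23\right) \left(-18 + 9 \cdot 8^{2}\right) = \left(91 - 23\right) \left(-18 + 9 \cdot 64\right) = \left(91 - 23\right) \left(-18 + 576\right) = \left(91 - 23\right) 558 = 68 \cdot 558 = 37944$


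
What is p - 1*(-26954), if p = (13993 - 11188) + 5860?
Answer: 35619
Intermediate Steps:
p = 8665 (p = 2805 + 5860 = 8665)
p - 1*(-26954) = 8665 - 1*(-26954) = 8665 + 26954 = 35619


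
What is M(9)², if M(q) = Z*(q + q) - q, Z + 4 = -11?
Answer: 77841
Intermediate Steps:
Z = -15 (Z = -4 - 11 = -15)
M(q) = -31*q (M(q) = -15*(q + q) - q = -30*q - q = -31*q)
M(9)² = (-31*9)² = (-279)² = 77841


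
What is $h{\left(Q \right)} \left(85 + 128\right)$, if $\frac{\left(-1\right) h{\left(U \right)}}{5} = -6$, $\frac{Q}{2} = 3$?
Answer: $6390$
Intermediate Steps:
$Q = 6$ ($Q = 2 \cdot 3 = 6$)
$h{\left(U \right)} = 30$ ($h{\left(U \right)} = \left(-5\right) \left(-6\right) = 30$)
$h{\left(Q \right)} \left(85 + 128\right) = 30 \left(85 + 128\right) = 30 \cdot 213 = 6390$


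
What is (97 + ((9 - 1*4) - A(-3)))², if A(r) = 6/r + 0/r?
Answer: 10816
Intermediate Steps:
A(r) = 6/r (A(r) = 6/r + 0 = 6/r)
(97 + ((9 - 1*4) - A(-3)))² = (97 + ((9 - 1*4) - 6/(-3)))² = (97 + ((9 - 4) - 6*(-1)/3))² = (97 + (5 - 1*(-2)))² = (97 + (5 + 2))² = (97 + 7)² = 104² = 10816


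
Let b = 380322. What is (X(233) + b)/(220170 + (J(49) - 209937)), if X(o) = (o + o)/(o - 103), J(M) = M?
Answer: 24721163/668330 ≈ 36.989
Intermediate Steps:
X(o) = 2*o/(-103 + o) (X(o) = (2*o)/(-103 + o) = 2*o/(-103 + o))
(X(233) + b)/(220170 + (J(49) - 209937)) = (2*233/(-103 + 233) + 380322)/(220170 + (49 - 209937)) = (2*233/130 + 380322)/(220170 - 209888) = (2*233*(1/130) + 380322)/10282 = (233/65 + 380322)*(1/10282) = (24721163/65)*(1/10282) = 24721163/668330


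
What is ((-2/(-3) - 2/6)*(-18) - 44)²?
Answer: 2500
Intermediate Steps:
((-2/(-3) - 2/6)*(-18) - 44)² = ((-2*(-⅓) - 2*⅙)*(-18) - 44)² = ((⅔ - ⅓)*(-18) - 44)² = ((⅓)*(-18) - 44)² = (-6 - 44)² = (-50)² = 2500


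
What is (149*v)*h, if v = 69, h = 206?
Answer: 2117886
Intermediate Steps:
(149*v)*h = (149*69)*206 = 10281*206 = 2117886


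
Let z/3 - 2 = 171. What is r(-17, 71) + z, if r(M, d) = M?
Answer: 502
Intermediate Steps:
z = 519 (z = 6 + 3*171 = 6 + 513 = 519)
r(-17, 71) + z = -17 + 519 = 502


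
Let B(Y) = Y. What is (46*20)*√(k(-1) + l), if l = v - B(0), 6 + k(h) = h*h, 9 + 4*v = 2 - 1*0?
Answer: 1380*I*√3 ≈ 2390.2*I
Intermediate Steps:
v = -7/4 (v = -9/4 + (2 - 1*0)/4 = -9/4 + (2 + 0)/4 = -9/4 + (¼)*2 = -9/4 + ½ = -7/4 ≈ -1.7500)
k(h) = -6 + h² (k(h) = -6 + h*h = -6 + h²)
l = -7/4 (l = -7/4 - 1*0 = -7/4 + 0 = -7/4 ≈ -1.7500)
(46*20)*√(k(-1) + l) = (46*20)*√((-6 + (-1)²) - 7/4) = 920*√((-6 + 1) - 7/4) = 920*√(-5 - 7/4) = 920*√(-27/4) = 920*(3*I*√3/2) = 1380*I*√3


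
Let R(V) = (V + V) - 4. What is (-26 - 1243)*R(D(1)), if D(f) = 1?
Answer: 2538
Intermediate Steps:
R(V) = -4 + 2*V (R(V) = 2*V - 4 = -4 + 2*V)
(-26 - 1243)*R(D(1)) = (-26 - 1243)*(-4 + 2*1) = -1269*(-4 + 2) = -1269*(-2) = 2538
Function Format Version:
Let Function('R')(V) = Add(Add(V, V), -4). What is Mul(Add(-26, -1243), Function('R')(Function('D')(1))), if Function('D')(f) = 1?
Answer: 2538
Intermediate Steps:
Function('R')(V) = Add(-4, Mul(2, V)) (Function('R')(V) = Add(Mul(2, V), -4) = Add(-4, Mul(2, V)))
Mul(Add(-26, -1243), Function('R')(Function('D')(1))) = Mul(Add(-26, -1243), Add(-4, Mul(2, 1))) = Mul(-1269, Add(-4, 2)) = Mul(-1269, -2) = 2538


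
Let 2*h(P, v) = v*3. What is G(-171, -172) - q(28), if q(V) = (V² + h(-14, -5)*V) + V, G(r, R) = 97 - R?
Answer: -333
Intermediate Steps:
h(P, v) = 3*v/2 (h(P, v) = (v*3)/2 = (3*v)/2 = 3*v/2)
q(V) = V² - 13*V/2 (q(V) = (V² + ((3/2)*(-5))*V) + V = (V² - 15*V/2) + V = V² - 13*V/2)
G(-171, -172) - q(28) = (97 - 1*(-172)) - 28*(-13 + 2*28)/2 = (97 + 172) - 28*(-13 + 56)/2 = 269 - 28*43/2 = 269 - 1*602 = 269 - 602 = -333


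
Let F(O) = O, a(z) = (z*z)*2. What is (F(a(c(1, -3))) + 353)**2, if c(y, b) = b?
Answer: 137641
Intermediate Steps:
a(z) = 2*z**2 (a(z) = z**2*2 = 2*z**2)
(F(a(c(1, -3))) + 353)**2 = (2*(-3)**2 + 353)**2 = (2*9 + 353)**2 = (18 + 353)**2 = 371**2 = 137641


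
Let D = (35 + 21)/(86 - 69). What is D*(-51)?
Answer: -168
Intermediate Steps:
D = 56/17 ≈ 3.2941
D*(-51) = (56/17)*(-51) = -168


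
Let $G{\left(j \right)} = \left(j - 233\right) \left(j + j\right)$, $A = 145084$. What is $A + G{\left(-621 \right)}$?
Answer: $1205752$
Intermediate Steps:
$G{\left(j \right)} = 2 j \left(-233 + j\right)$ ($G{\left(j \right)} = \left(-233 + j\right) 2 j = 2 j \left(-233 + j\right)$)
$A + G{\left(-621 \right)} = 145084 + 2 \left(-621\right) \left(-233 - 621\right) = 145084 + 2 \left(-621\right) \left(-854\right) = 145084 + 1060668 = 1205752$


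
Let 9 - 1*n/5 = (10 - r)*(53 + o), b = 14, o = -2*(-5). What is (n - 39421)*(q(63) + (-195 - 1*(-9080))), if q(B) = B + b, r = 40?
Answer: -268196812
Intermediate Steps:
o = 10
n = 9495 (n = 45 - 5*(10 - 1*40)*(53 + 10) = 45 - 5*(10 - 40)*63 = 45 - (-150)*63 = 45 - 5*(-1890) = 45 + 9450 = 9495)
q(B) = 14 + B (q(B) = B + 14 = 14 + B)
(n - 39421)*(q(63) + (-195 - 1*(-9080))) = (9495 - 39421)*((14 + 63) + (-195 - 1*(-9080))) = -29926*(77 + (-195 + 9080)) = -29926*(77 + 8885) = -29926*8962 = -268196812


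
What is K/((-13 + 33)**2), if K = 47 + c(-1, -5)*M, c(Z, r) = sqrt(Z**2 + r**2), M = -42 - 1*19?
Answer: 47/400 - 61*sqrt(26)/400 ≈ -0.66010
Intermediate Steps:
M = -61 (M = -42 - 19 = -61)
K = 47 - 61*sqrt(26) (K = 47 + sqrt((-1)**2 + (-5)**2)*(-61) = 47 + sqrt(1 + 25)*(-61) = 47 + sqrt(26)*(-61) = 47 - 61*sqrt(26) ≈ -264.04)
K/((-13 + 33)**2) = (47 - 61*sqrt(26))/((-13 + 33)**2) = (47 - 61*sqrt(26))/(20**2) = (47 - 61*sqrt(26))/400 = (47 - 61*sqrt(26))*(1/400) = 47/400 - 61*sqrt(26)/400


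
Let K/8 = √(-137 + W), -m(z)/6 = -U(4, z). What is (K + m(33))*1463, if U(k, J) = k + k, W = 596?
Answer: 70224 + 35112*√51 ≈ 3.2097e+5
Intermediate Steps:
U(k, J) = 2*k
m(z) = 48 (m(z) = -(-6)*2*4 = -(-6)*8 = -6*(-8) = 48)
K = 24*√51 (K = 8*√(-137 + 596) = 8*√459 = 8*(3*√51) = 24*√51 ≈ 171.39)
(K + m(33))*1463 = (24*√51 + 48)*1463 = (48 + 24*√51)*1463 = 70224 + 35112*√51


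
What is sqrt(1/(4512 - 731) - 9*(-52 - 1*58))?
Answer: sqrt(14153005171)/3781 ≈ 31.464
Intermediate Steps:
sqrt(1/(4512 - 731) - 9*(-52 - 1*58)) = sqrt(1/3781 - 9*(-52 - 58)) = sqrt(1/3781 - 9*(-110)) = sqrt(1/3781 + 990) = sqrt(3743191/3781) = sqrt(14153005171)/3781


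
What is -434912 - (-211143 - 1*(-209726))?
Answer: -433495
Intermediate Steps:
-434912 - (-211143 - 1*(-209726)) = -434912 - (-211143 + 209726) = -434912 - 1*(-1417) = -434912 + 1417 = -433495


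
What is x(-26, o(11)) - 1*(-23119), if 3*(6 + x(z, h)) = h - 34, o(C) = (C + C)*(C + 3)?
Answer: 69613/3 ≈ 23204.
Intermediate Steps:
o(C) = 2*C*(3 + C) (o(C) = (2*C)*(3 + C) = 2*C*(3 + C))
x(z, h) = -52/3 + h/3 (x(z, h) = -6 + (h - 34)/3 = -6 + (-34 + h)/3 = -6 + (-34/3 + h/3) = -52/3 + h/3)
x(-26, o(11)) - 1*(-23119) = (-52/3 + (2*11*(3 + 11))/3) - 1*(-23119) = (-52/3 + (2*11*14)/3) + 23119 = (-52/3 + (⅓)*308) + 23119 = (-52/3 + 308/3) + 23119 = 256/3 + 23119 = 69613/3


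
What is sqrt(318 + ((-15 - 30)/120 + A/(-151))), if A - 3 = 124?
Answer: 5*sqrt(4622714)/604 ≈ 17.798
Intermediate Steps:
A = 127 (A = 3 + 124 = 127)
sqrt(318 + ((-15 - 30)/120 + A/(-151))) = sqrt(318 + ((-15 - 30)/120 + 127/(-151))) = sqrt(318 + (-45*1/120 + 127*(-1/151))) = sqrt(318 + (-3/8 - 127/151)) = sqrt(318 - 1469/1208) = sqrt(382675/1208) = 5*sqrt(4622714)/604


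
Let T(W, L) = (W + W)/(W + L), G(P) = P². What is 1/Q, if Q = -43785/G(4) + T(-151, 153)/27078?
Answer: -216624/592806323 ≈ -0.00036542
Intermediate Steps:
T(W, L) = 2*W/(L + W) (T(W, L) = (2*W)/(L + W) = 2*W/(L + W))
Q = -592806323/216624 (Q = -43785/(4²) + (2*(-151)/(153 - 151))/27078 = -43785/16 + (2*(-151)/2)*(1/27078) = -43785*1/16 + (2*(-151)*(½))*(1/27078) = -43785/16 - 151*1/27078 = -43785/16 - 151/27078 = -592806323/216624 ≈ -2736.6)
1/Q = 1/(-592806323/216624) = -216624/592806323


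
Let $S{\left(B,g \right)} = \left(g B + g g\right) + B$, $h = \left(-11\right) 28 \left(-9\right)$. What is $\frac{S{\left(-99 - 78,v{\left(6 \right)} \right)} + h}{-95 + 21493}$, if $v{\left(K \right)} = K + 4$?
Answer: $\frac{925}{21398} \approx 0.043228$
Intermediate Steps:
$v{\left(K \right)} = 4 + K$
$h = 2772$ ($h = \left(-308\right) \left(-9\right) = 2772$)
$S{\left(B,g \right)} = B + g^{2} + B g$ ($S{\left(B,g \right)} = \left(B g + g^{2}\right) + B = \left(g^{2} + B g\right) + B = B + g^{2} + B g$)
$\frac{S{\left(-99 - 78,v{\left(6 \right)} \right)} + h}{-95 + 21493} = \frac{\left(\left(-99 - 78\right) + \left(4 + 6\right)^{2} + \left(-99 - 78\right) \left(4 + 6\right)\right) + 2772}{-95 + 21493} = \frac{\left(-177 + 10^{2} - 1770\right) + 2772}{21398} = \left(\left(-177 + 100 - 1770\right) + 2772\right) \frac{1}{21398} = \left(-1847 + 2772\right) \frac{1}{21398} = 925 \cdot \frac{1}{21398} = \frac{925}{21398}$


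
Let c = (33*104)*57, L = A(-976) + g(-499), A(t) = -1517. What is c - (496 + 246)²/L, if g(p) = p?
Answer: 14104591/72 ≈ 1.9590e+5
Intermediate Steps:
L = -2016 (L = -1517 - 499 = -2016)
c = 195624 (c = 3432*57 = 195624)
c - (496 + 246)²/L = 195624 - (496 + 246)²/(-2016) = 195624 - 742²*(-1)/2016 = 195624 - 550564*(-1)/2016 = 195624 - 1*(-19663/72) = 195624 + 19663/72 = 14104591/72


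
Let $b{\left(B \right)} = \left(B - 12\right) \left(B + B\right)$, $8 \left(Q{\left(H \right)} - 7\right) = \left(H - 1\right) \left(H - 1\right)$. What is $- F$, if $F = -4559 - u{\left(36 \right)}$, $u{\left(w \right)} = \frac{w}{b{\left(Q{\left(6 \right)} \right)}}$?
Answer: $\frac{615337}{135} \approx 4558.1$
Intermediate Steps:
$Q{\left(H \right)} = 7 + \frac{\left(-1 + H\right)^{2}}{8}$ ($Q{\left(H \right)} = 7 + \frac{\left(H - 1\right) \left(H - 1\right)}{8} = 7 + \frac{\left(-1 + H\right) \left(-1 + H\right)}{8} = 7 + \frac{\left(-1 + H\right)^{2}}{8}$)
$b{\left(B \right)} = 2 B \left(-12 + B\right)$ ($b{\left(B \right)} = \left(-12 + B\right) 2 B = 2 B \left(-12 + B\right)$)
$u{\left(w \right)} = - \frac{32 w}{1215}$ ($u{\left(w \right)} = \frac{w}{2 \left(7 + \frac{\left(-1 + 6\right)^{2}}{8}\right) \left(-12 + \left(7 + \frac{\left(-1 + 6\right)^{2}}{8}\right)\right)} = \frac{w}{2 \left(7 + \frac{5^{2}}{8}\right) \left(-12 + \left(7 + \frac{5^{2}}{8}\right)\right)} = \frac{w}{2 \left(7 + \frac{1}{8} \cdot 25\right) \left(-12 + \left(7 + \frac{1}{8} \cdot 25\right)\right)} = \frac{w}{2 \left(7 + \frac{25}{8}\right) \left(-12 + \left(7 + \frac{25}{8}\right)\right)} = \frac{w}{2 \cdot \frac{81}{8} \left(-12 + \frac{81}{8}\right)} = \frac{w}{2 \cdot \frac{81}{8} \left(- \frac{15}{8}\right)} = \frac{w}{- \frac{1215}{32}} = w \left(- \frac{32}{1215}\right) = - \frac{32 w}{1215}$)
$F = - \frac{615337}{135}$ ($F = -4559 - \left(- \frac{32}{1215}\right) 36 = -4559 - - \frac{128}{135} = -4559 + \frac{128}{135} = - \frac{615337}{135} \approx -4558.1$)
$- F = \left(-1\right) \left(- \frac{615337}{135}\right) = \frac{615337}{135}$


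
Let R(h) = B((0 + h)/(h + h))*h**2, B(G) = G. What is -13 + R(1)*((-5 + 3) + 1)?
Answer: -27/2 ≈ -13.500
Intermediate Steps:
R(h) = h**2/2 (R(h) = ((0 + h)/(h + h))*h**2 = (h/((2*h)))*h**2 = (h*(1/(2*h)))*h**2 = h**2/2)
-13 + R(1)*((-5 + 3) + 1) = -13 + ((1/2)*1**2)*((-5 + 3) + 1) = -13 + ((1/2)*1)*(-2 + 1) = -13 + (1/2)*(-1) = -13 - 1/2 = -27/2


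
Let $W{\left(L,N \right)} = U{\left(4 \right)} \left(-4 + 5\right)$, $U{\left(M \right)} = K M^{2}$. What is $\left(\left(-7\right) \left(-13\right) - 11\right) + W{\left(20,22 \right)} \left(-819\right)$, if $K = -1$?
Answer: $13184$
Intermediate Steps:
$U{\left(M \right)} = - M^{2}$
$W{\left(L,N \right)} = -16$ ($W{\left(L,N \right)} = - 4^{2} \left(-4 + 5\right) = \left(-1\right) 16 \cdot 1 = \left(-16\right) 1 = -16$)
$\left(\left(-7\right) \left(-13\right) - 11\right) + W{\left(20,22 \right)} \left(-819\right) = \left(\left(-7\right) \left(-13\right) - 11\right) - -13104 = \left(91 - 11\right) + 13104 = 80 + 13104 = 13184$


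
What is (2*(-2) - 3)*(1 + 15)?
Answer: -112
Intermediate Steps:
(2*(-2) - 3)*(1 + 15) = (-4 - 3)*16 = -7*16 = -112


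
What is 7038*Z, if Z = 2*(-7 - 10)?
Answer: -239292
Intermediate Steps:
Z = -34 (Z = 2*(-17) = -34)
7038*Z = 7038*(-34) = -239292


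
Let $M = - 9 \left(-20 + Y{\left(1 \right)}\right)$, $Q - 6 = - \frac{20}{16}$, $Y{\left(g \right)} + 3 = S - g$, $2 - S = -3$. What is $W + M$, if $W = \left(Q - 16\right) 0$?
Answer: $171$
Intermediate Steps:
$S = 5$ ($S = 2 - -3 = 2 + 3 = 5$)
$Y{\left(g \right)} = 2 - g$ ($Y{\left(g \right)} = -3 - \left(-5 + g\right) = 2 - g$)
$Q = \frac{19}{4}$ ($Q = 6 - \frac{20}{16} = 6 - \frac{5}{4} = \frac{19}{4} \approx 4.75$)
$M = 171$ ($M = - 9 \left(-20 + \left(2 - 1\right)\right) = - 9 \left(-20 + 1\right) = \left(-9\right) \left(-19\right) = 171$)
$W = 0$ ($W = \left(\frac{19}{4} - 16\right) 0 = \left(- \frac{45}{4}\right) 0 = 0$)
$W + M = 0 + 171 = 171$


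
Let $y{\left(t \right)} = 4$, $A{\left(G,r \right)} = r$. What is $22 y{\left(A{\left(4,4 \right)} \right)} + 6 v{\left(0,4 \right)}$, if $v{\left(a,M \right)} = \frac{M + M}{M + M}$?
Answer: $94$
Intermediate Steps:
$v{\left(a,M \right)} = 1$ ($v{\left(a,M \right)} = \frac{2 M}{2 M} = 2 M \frac{1}{2 M} = 1$)
$22 y{\left(A{\left(4,4 \right)} \right)} + 6 v{\left(0,4 \right)} = 22 \cdot 4 + 6 \cdot 1 = 88 + 6 = 94$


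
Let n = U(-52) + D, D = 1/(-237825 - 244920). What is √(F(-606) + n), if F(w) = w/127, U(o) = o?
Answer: I*√213390248966535855/61308615 ≈ 7.5347*I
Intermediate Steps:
D = -1/482745 (D = 1/(-482745) = -1/482745 ≈ -2.0715e-6)
F(w) = w/127 (F(w) = w*(1/127) = w/127)
n = -25102741/482745 (n = -52 - 1/482745 = -25102741/482745 ≈ -52.000)
√(F(-606) + n) = √((1/127)*(-606) - 25102741/482745) = √(-606/127 - 25102741/482745) = √(-3480591577/61308615) = I*√213390248966535855/61308615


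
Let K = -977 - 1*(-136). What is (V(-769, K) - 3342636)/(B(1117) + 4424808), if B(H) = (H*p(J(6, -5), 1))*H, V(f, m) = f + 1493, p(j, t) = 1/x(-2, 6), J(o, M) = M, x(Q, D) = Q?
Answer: -6683824/7601927 ≈ -0.87923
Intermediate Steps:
p(j, t) = -1/2 (p(j, t) = 1/(-2) = -1/2)
K = -841 (K = -977 + 136 = -841)
V(f, m) = 1493 + f
B(H) = -H**2/2 (B(H) = (H*(-1/2))*H = (-H/2)*H = -H**2/2)
(V(-769, K) - 3342636)/(B(1117) + 4424808) = ((1493 - 769) - 3342636)/(-1/2*1117**2 + 4424808) = (724 - 3342636)/(-1/2*1247689 + 4424808) = -3341912/(-1247689/2 + 4424808) = -3341912/7601927/2 = -3341912*2/7601927 = -6683824/7601927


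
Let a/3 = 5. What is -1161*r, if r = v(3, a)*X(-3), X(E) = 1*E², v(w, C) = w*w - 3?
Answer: -62694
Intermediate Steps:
a = 15 (a = 3*5 = 15)
v(w, C) = -3 + w² (v(w, C) = w² - 3 = -3 + w²)
X(E) = E²
r = 54 (r = (-3 + 3²)*(-3)² = (-3 + 9)*9 = 6*9 = 54)
-1161*r = -1161*54 = -62694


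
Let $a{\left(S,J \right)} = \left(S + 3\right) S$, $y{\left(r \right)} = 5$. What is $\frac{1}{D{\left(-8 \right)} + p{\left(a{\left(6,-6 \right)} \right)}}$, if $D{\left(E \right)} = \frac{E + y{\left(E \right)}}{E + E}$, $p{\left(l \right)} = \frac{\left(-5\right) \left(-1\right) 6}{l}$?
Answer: $\frac{144}{107} \approx 1.3458$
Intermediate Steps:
$a{\left(S,J \right)} = S \left(3 + S\right)$ ($a{\left(S,J \right)} = \left(3 + S\right) S = S \left(3 + S\right)$)
$p{\left(l \right)} = \frac{30}{l}$ ($p{\left(l \right)} = \frac{5 \cdot 6}{l} = \frac{30}{l}$)
$D{\left(E \right)} = \frac{5 + E}{2 E}$ ($D{\left(E \right)} = \frac{E + 5}{E + E} = \frac{5 + E}{2 E}$)
$\frac{1}{D{\left(-8 \right)} + p{\left(a{\left(6,-6 \right)} \right)}} = \frac{1}{\frac{5 - 8}{2 \left(-8\right)} + \frac{30}{6 \left(3 + 6\right)}} = \frac{1}{\frac{1}{2} \left(- \frac{1}{8}\right) \left(-3\right) + \frac{30}{6 \cdot 9}} = \frac{1}{\frac{3}{16} + \frac{30}{54}} = \frac{1}{\frac{3}{16} + 30 \cdot \frac{1}{54}} = \frac{1}{\frac{3}{16} + \frac{5}{9}} = \frac{1}{\frac{107}{144}} = \frac{144}{107}$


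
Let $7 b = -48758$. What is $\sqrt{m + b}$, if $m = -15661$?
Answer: $\frac{i \sqrt{1108695}}{7} \approx 150.42 i$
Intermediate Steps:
$b = - \frac{48758}{7}$ ($b = \frac{1}{7} \left(-48758\right) = - \frac{48758}{7} \approx -6965.4$)
$\sqrt{m + b} = \sqrt{-15661 - \frac{48758}{7}} = \sqrt{- \frac{158385}{7}} = \frac{i \sqrt{1108695}}{7}$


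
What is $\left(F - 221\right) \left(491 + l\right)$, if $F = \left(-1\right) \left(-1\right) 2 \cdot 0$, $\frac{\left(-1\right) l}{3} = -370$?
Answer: $-353821$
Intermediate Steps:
$l = 1110$ ($l = \left(-3\right) \left(-370\right) = 1110$)
$F = 0$ ($F = 1 \cdot 2 \cdot 0 = 2 \cdot 0 = 0$)
$\left(F - 221\right) \left(491 + l\right) = \left(0 - 221\right) \left(491 + 1110\right) = \left(-221\right) 1601 = -353821$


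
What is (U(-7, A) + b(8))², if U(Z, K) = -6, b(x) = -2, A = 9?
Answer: 64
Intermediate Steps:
(U(-7, A) + b(8))² = (-6 - 2)² = (-8)² = 64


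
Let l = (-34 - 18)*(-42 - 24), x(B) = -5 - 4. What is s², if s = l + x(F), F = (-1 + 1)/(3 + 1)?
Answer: 11716929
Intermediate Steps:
F = 0 (F = 0/4 = 0*(¼) = 0)
x(B) = -9
l = 3432 (l = -52*(-66) = 3432)
s = 3423 (s = 3432 - 9 = 3423)
s² = 3423² = 11716929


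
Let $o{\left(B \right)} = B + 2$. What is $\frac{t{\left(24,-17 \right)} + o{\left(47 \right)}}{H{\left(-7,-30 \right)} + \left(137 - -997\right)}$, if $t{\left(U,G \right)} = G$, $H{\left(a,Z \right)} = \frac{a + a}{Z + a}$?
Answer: $\frac{296}{10493} \approx 0.028209$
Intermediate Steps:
$H{\left(a,Z \right)} = \frac{2 a}{Z + a}$
$o{\left(B \right)} = 2 + B$
$\frac{t{\left(24,-17 \right)} + o{\left(47 \right)}}{H{\left(-7,-30 \right)} + \left(137 - -997\right)} = \frac{-17 + \left(2 + 47\right)}{2 \left(-7\right) \frac{1}{-30 - 7} + \left(137 - -997\right)} = \frac{-17 + 49}{2 \left(-7\right) \frac{1}{-37} + \left(137 + 997\right)} = \frac{32}{2 \left(-7\right) \left(- \frac{1}{37}\right) + 1134} = \frac{32}{\frac{14}{37} + 1134} = \frac{32}{\frac{41972}{37}} = 32 \cdot \frac{37}{41972} = \frac{296}{10493}$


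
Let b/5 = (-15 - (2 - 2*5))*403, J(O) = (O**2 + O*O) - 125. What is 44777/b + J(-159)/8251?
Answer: 341958858/116380355 ≈ 2.9383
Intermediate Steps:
J(O) = -125 + 2*O**2 (J(O) = (O**2 + O**2) - 125 = 2*O**2 - 125 = -125 + 2*O**2)
b = -14105 (b = 5*((-15 - (2 - 2*5))*403) = 5*((-15 - (2 - 10))*403) = 5*((-15 - 1*(-8))*403) = 5*((-15 + 8)*403) = 5*(-7*403) = 5*(-2821) = -14105)
44777/b + J(-159)/8251 = 44777/(-14105) + (-125 + 2*(-159)**2)/8251 = 44777*(-1/14105) + (-125 + 2*25281)*(1/8251) = -44777/14105 + (-125 + 50562)*(1/8251) = -44777/14105 + 50437*(1/8251) = -44777/14105 + 50437/8251 = 341958858/116380355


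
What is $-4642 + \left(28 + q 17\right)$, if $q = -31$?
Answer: $-5141$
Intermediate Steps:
$-4642 + \left(28 + q 17\right) = -4642 + \left(28 - 527\right) = -4642 - 499 = -5141$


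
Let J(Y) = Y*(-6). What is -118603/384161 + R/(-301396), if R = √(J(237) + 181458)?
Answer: -118603/384161 - 3*√5001/150698 ≈ -0.31014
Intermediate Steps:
J(Y) = -6*Y
R = 6*√5001 (R = √(-6*237 + 181458) = √(-1422 + 181458) = √180036 = 6*√5001 ≈ 424.31)
-118603/384161 + R/(-301396) = -118603/384161 + (6*√5001)/(-301396) = -118603*1/384161 + (6*√5001)*(-1/301396) = -118603/384161 - 3*√5001/150698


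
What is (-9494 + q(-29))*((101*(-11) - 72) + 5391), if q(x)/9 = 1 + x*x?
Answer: -8062528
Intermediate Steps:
q(x) = 9 + 9*x**2 (q(x) = 9*(1 + x*x) = 9*(1 + x**2) = 9 + 9*x**2)
(-9494 + q(-29))*((101*(-11) - 72) + 5391) = (-9494 + (9 + 9*(-29)**2))*((101*(-11) - 72) + 5391) = (-9494 + (9 + 9*841))*((-1111 - 72) + 5391) = (-9494 + (9 + 7569))*(-1183 + 5391) = (-9494 + 7578)*4208 = -1916*4208 = -8062528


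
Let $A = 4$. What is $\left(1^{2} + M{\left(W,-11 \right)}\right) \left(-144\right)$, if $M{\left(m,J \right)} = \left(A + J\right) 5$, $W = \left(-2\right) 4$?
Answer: $4896$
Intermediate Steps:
$W = -8$
$M{\left(m,J \right)} = 20 + 5 J$ ($M{\left(m,J \right)} = \left(4 + J\right) 5 = 20 + 5 J$)
$\left(1^{2} + M{\left(W,-11 \right)}\right) \left(-144\right) = \left(1^{2} + \left(20 + 5 \left(-11\right)\right)\right) \left(-144\right) = \left(1 + \left(20 - 55\right)\right) \left(-144\right) = \left(1 - 35\right) \left(-144\right) = \left(-34\right) \left(-144\right) = 4896$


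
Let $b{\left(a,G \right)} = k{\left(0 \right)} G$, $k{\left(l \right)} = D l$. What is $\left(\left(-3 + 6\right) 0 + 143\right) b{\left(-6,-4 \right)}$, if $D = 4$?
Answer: $0$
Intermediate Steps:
$k{\left(l \right)} = 4 l$
$b{\left(a,G \right)} = 0$ ($b{\left(a,G \right)} = 4 \cdot 0 G = 0 G = 0$)
$\left(\left(-3 + 6\right) 0 + 143\right) b{\left(-6,-4 \right)} = \left(\left(-3 + 6\right) 0 + 143\right) 0 = \left(3 \cdot 0 + 143\right) 0 = \left(0 + 143\right) 0 = 143 \cdot 0 = 0$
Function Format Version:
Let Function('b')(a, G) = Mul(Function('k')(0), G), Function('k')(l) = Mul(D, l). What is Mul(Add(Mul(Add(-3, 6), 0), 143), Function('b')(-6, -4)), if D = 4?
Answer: 0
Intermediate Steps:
Function('k')(l) = Mul(4, l)
Function('b')(a, G) = 0 (Function('b')(a, G) = Mul(Mul(4, 0), G) = Mul(0, G) = 0)
Mul(Add(Mul(Add(-3, 6), 0), 143), Function('b')(-6, -4)) = Mul(Add(Mul(Add(-3, 6), 0), 143), 0) = Mul(Add(Mul(3, 0), 143), 0) = Mul(Add(0, 143), 0) = Mul(143, 0) = 0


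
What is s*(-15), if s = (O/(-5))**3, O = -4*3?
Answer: -5184/25 ≈ -207.36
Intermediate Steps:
O = -12
s = 1728/125 (s = (-12/(-5))**3 = (-12*(-1/5))**3 = (12/5)**3 = 1728/125 ≈ 13.824)
s*(-15) = (1728/125)*(-15) = -5184/25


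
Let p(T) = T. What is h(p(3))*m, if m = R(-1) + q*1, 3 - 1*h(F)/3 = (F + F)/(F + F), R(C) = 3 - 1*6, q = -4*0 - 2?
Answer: -30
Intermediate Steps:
q = -2 (q = 0 - 2 = -2)
R(C) = -3 (R(C) = 3 - 6 = -3)
h(F) = 6 (h(F) = 9 - 3*(F + F)/(F + F) = 9 - 3*2*F/(2*F) = 9 - 3*2*F*1/(2*F) = 9 - 3*1 = 9 - 3 = 6)
m = -5 (m = -3 - 2*1 = -3 - 2 = -5)
h(p(3))*m = 6*(-5) = -30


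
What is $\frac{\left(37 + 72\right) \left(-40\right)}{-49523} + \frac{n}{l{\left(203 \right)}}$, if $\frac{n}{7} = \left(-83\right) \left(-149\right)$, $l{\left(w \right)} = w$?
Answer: $\frac{612577381}{1436167} \approx 426.54$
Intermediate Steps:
$n = 86569$ ($n = 7 \left(\left(-83\right) \left(-149\right)\right) = 7 \cdot 12367 = 86569$)
$\frac{\left(37 + 72\right) \left(-40\right)}{-49523} + \frac{n}{l{\left(203 \right)}} = \frac{\left(37 + 72\right) \left(-40\right)}{-49523} + \frac{86569}{203} = 109 \left(-40\right) \left(- \frac{1}{49523}\right) + 86569 \cdot \frac{1}{203} = \left(-4360\right) \left(- \frac{1}{49523}\right) + \frac{12367}{29} = \frac{4360}{49523} + \frac{12367}{29} = \frac{612577381}{1436167}$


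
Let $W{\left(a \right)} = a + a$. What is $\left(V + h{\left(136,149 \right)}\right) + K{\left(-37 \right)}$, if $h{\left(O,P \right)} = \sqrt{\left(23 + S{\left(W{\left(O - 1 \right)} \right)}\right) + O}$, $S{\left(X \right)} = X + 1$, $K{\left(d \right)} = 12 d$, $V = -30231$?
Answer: $-30675 + \sqrt{430} \approx -30654.0$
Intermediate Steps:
$W{\left(a \right)} = 2 a$
$S{\left(X \right)} = 1 + X$
$h{\left(O,P \right)} = \sqrt{22 + 3 O}$ ($h{\left(O,P \right)} = \sqrt{\left(23 + \left(1 + 2 \left(O - 1\right)\right)\right) + O} = \sqrt{\left(23 + \left(1 + 2 \left(-1 + O\right)\right)\right) + O} = \sqrt{\left(23 + \left(1 + \left(-2 + 2 O\right)\right)\right) + O} = \sqrt{\left(23 + \left(-1 + 2 O\right)\right) + O} = \sqrt{\left(22 + 2 O\right) + O} = \sqrt{22 + 3 O}$)
$\left(V + h{\left(136,149 \right)}\right) + K{\left(-37 \right)} = \left(-30231 + \sqrt{22 + 3 \cdot 136}\right) + 12 \left(-37\right) = \left(-30231 + \sqrt{22 + 408}\right) - 444 = \left(-30231 + \sqrt{430}\right) - 444 = -30675 + \sqrt{430}$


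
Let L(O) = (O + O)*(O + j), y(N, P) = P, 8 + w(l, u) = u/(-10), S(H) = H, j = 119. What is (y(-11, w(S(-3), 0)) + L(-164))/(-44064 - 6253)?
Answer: -14752/50317 ≈ -0.29318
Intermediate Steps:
w(l, u) = -8 - u/10 (w(l, u) = -8 + u/(-10) = -8 + u*(-⅒) = -8 - u/10)
L(O) = 2*O*(119 + O) (L(O) = (O + O)*(O + 119) = (2*O)*(119 + O) = 2*O*(119 + O))
(y(-11, w(S(-3), 0)) + L(-164))/(-44064 - 6253) = ((-8 - ⅒*0) + 2*(-164)*(119 - 164))/(-44064 - 6253) = ((-8 + 0) + 2*(-164)*(-45))/(-50317) = (-8 + 14760)*(-1/50317) = 14752*(-1/50317) = -14752/50317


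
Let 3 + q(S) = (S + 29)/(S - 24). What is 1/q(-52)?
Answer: -76/205 ≈ -0.37073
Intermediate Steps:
q(S) = -3 + (29 + S)/(-24 + S) (q(S) = -3 + (S + 29)/(S - 24) = -3 + (29 + S)/(-24 + S))
1/q(-52) = 1/((101 - 2*(-52))/(-24 - 52)) = 1/((101 + 104)/(-76)) = 1/(-1/76*205) = 1/(-205/76) = -76/205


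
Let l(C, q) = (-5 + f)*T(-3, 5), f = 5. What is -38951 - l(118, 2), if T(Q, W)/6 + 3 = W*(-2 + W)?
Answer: -38951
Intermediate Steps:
T(Q, W) = -18 + 6*W*(-2 + W) (T(Q, W) = -18 + 6*(W*(-2 + W)) = -18 + 6*W*(-2 + W))
l(C, q) = 0 (l(C, q) = (-5 + 5)*(-18 - 12*5 + 6*5²) = 0*(-18 - 60 + 6*25) = 0*(-18 - 60 + 150) = 0*72 = 0)
-38951 - l(118, 2) = -38951 - 1*0 = -38951 + 0 = -38951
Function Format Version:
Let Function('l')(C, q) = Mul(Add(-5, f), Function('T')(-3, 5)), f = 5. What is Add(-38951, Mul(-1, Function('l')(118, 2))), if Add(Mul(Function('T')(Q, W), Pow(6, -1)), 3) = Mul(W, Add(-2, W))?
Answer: -38951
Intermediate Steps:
Function('T')(Q, W) = Add(-18, Mul(6, W, Add(-2, W))) (Function('T')(Q, W) = Add(-18, Mul(6, Mul(W, Add(-2, W)))) = Add(-18, Mul(6, W, Add(-2, W))))
Function('l')(C, q) = 0 (Function('l')(C, q) = Mul(Add(-5, 5), Add(-18, Mul(-12, 5), Mul(6, Pow(5, 2)))) = Mul(0, Add(-18, -60, Mul(6, 25))) = Mul(0, Add(-18, -60, 150)) = Mul(0, 72) = 0)
Add(-38951, Mul(-1, Function('l')(118, 2))) = Add(-38951, Mul(-1, 0)) = Add(-38951, 0) = -38951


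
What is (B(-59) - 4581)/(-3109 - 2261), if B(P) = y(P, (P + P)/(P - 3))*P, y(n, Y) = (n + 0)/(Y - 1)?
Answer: 20357/150360 ≈ 0.13539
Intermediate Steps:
y(n, Y) = n/(-1 + Y)
B(P) = P²/(-1 + 2*P/(-3 + P)) (B(P) = (P/(-1 + (P + P)/(P - 3)))*P = (P/(-1 + (2*P)/(-3 + P)))*P = (P/(-1 + 2*P/(-3 + P)))*P = P²/(-1 + 2*P/(-3 + P)))
(B(-59) - 4581)/(-3109 - 2261) = ((-59)²*(-3 - 59)/(3 - 59) - 4581)/(-3109 - 2261) = (3481*(-62)/(-56) - 4581)/(-5370) = (3481*(-1/56)*(-62) - 4581)*(-1/5370) = (107911/28 - 4581)*(-1/5370) = -20357/28*(-1/5370) = 20357/150360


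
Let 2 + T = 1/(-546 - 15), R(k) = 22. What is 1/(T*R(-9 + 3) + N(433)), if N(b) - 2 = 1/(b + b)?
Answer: -44166/1856653 ≈ -0.023788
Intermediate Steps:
T = -1123/561 (T = -2 + 1/(-546 - 15) = -2 + 1/(-561) = -2 - 1/561 = -1123/561 ≈ -2.0018)
N(b) = 2 + 1/(2*b) (N(b) = 2 + 1/(b + b) = 2 + 1/(2*b))
1/(T*R(-9 + 3) + N(433)) = 1/(-1123/561*22 + (2 + (1/2)/433)) = 1/(-2246/51 + (2 + (1/2)*(1/433))) = 1/(-2246/51 + (2 + 1/866)) = 1/(-2246/51 + 1733/866) = 1/(-1856653/44166) = -44166/1856653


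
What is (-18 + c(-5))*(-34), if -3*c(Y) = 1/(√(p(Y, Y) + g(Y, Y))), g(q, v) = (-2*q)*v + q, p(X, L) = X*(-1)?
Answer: 612 - 17*I*√2/15 ≈ 612.0 - 1.6028*I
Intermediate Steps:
p(X, L) = -X
g(q, v) = q - 2*q*v (g(q, v) = -2*q*v + q = q - 2*q*v)
c(Y) = -1/(3*√(-Y + Y*(1 - 2*Y)))
(-18 + c(-5))*(-34) = (-18 - √2/(6*√(-1*(-5)²)))*(-34) = (-18 - √2/(6*√(-1*25)))*(-34) = (-18 - √2/(6*√(-25)))*(-34) = (-18 - √2*(-I/5)/6)*(-34) = (-18 + I*√2/30)*(-34) = 612 - 17*I*√2/15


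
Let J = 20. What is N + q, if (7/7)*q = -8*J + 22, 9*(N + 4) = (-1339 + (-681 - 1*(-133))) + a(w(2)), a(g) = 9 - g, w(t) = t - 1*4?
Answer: -3154/9 ≈ -350.44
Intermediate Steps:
w(t) = -4 + t (w(t) = t - 4 = -4 + t)
N = -1912/9 (N = -4 + ((-1339 + (-681 - 1*(-133))) + (9 - (-4 + 2)))/9 = -4 + ((-1339 + (-681 + 133)) + (9 - 1*(-2)))/9 = -4 + ((-1339 - 548) + (9 + 2))/9 = -4 + (-1887 + 11)/9 = -4 + (1/9)*(-1876) = -4 - 1876/9 = -1912/9 ≈ -212.44)
q = -138 (q = -8*20 + 22 = -160 + 22 = -138)
N + q = -1912/9 - 138 = -3154/9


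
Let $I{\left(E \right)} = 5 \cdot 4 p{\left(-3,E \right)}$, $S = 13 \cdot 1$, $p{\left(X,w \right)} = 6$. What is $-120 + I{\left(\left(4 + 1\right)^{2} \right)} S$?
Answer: $1440$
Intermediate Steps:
$S = 13$
$I{\left(E \right)} = 120$ ($I{\left(E \right)} = 5 \cdot 4 \cdot 6 = 20 \cdot 6 = 120$)
$-120 + I{\left(\left(4 + 1\right)^{2} \right)} S = -120 + 120 \cdot 13 = -120 + 1560 = 1440$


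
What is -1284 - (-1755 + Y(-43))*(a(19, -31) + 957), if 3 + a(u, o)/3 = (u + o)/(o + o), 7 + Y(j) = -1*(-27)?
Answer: 50979606/31 ≈ 1.6445e+6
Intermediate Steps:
Y(j) = 20 (Y(j) = -7 - 1*(-27) = -7 + 27 = 20)
a(u, o) = -9 + 3*(o + u)/(2*o) (a(u, o) = -9 + 3*((u + o)/(o + o)) = -9 + 3*((o + u)/((2*o))) = -9 + 3*((o + u)*(1/(2*o))) = -9 + 3*((o + u)/(2*o)) = -9 + 3*(o + u)/(2*o))
-1284 - (-1755 + Y(-43))*(a(19, -31) + 957) = -1284 - (-1755 + 20)*((3/2)*(19 - 5*(-31))/(-31) + 957) = -1284 - (-1735)*((3/2)*(-1/31)*(19 + 155) + 957) = -1284 - (-1735)*((3/2)*(-1/31)*174 + 957) = -1284 - (-1735)*(-261/31 + 957) = -1284 - (-1735)*29406/31 = -1284 - 1*(-51019410/31) = -1284 + 51019410/31 = 50979606/31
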